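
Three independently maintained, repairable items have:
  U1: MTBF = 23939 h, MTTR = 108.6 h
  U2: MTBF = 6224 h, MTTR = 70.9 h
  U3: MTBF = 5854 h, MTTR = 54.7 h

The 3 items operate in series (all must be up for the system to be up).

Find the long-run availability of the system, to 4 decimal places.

A(U1) = MTBF/(MTBF+MTTR) = 23939/(23939+108.6) = 0.995484
A(U2) = MTBF/(MTBF+MTTR) = 6224/(6224+70.9) = 0.988737
A(U3) = MTBF/(MTBF+MTTR) = 5854/(5854+54.7) = 0.990742
Series availability: 0.995484 × 0.988737 × 0.990742 = 0.9752

0.9752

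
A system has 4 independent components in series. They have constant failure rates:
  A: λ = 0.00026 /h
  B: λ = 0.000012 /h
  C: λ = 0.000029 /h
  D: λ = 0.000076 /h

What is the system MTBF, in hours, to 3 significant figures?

Series of exponential components: λ_sys = Σ λ_i
λ_sys = 0.00026 + 0.000012 + 0.000029 + 0.000076 = 3.7700e-04 /h
MTBF = 1 / λ_sys = 2650 h

2650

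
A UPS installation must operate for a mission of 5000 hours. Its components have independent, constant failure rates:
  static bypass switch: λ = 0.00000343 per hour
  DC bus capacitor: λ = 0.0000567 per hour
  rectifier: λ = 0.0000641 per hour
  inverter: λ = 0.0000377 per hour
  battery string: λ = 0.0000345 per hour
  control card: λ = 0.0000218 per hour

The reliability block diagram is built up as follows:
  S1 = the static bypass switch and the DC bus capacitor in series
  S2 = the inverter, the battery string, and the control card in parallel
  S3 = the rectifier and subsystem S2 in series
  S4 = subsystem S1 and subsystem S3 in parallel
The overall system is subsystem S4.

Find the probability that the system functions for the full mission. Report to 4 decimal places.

R(static bypass switch) = exp(−0.00000343 × 5000) = 0.982996
R(DC bus capacitor) = exp(−0.0000567 × 5000) = 0.753143
R(rectifier) = exp(−0.0000641 × 5000) = 0.725786
R(inverter) = exp(−0.0000377 × 5000) = 0.828201
R(battery string) = exp(−0.0000345 × 5000) = 0.841558
R(control card) = exp(−0.0000218 × 5000) = 0.896730
Series (static bypass switch and DC bus capacitor): 0.982996 × 0.753143 = 0.740337
Parallel (inverter, battery string, and control card): 1 − (1 − 0.828201)(1 − 0.841558)(1 − 0.896730) = 0.997189
Series (rectifier and [0.997189]): 0.725786 × 0.997189 = 0.723746
Parallel ([0.740337] and [0.723746]): 1 − (1 − 0.740337)(1 − 0.723746) = 0.9283

0.9283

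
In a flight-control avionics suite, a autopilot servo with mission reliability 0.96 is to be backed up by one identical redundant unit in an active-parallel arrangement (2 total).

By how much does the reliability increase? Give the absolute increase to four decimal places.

R_before = 0.96
R_after = 1 − (1 − 0.96)^2 = 0.9984
ΔR = 0.9984 − 0.96 = 0.0384

0.0384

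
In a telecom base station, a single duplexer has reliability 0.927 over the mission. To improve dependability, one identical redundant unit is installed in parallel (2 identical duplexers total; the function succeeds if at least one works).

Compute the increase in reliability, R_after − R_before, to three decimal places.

R_before = 0.927
R_after = 1 − (1 − 0.927)^2 = 0.995
ΔR = 0.995 − 0.927 = 0.068

0.068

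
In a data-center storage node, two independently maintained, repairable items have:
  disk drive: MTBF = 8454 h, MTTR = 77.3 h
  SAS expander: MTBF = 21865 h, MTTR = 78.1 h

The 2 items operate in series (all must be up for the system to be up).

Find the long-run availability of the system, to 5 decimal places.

0.98741

A(disk drive) = MTBF/(MTBF+MTTR) = 8454/(8454+77.3) = 0.990939
A(SAS expander) = MTBF/(MTBF+MTTR) = 21865/(21865+78.1) = 0.996441
Series availability: 0.990939 × 0.996441 = 0.98741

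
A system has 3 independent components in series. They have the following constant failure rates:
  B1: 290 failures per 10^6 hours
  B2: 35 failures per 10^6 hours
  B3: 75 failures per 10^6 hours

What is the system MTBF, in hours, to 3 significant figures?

2500

Series of exponential components: λ_sys = Σ λ_i
λ_sys = 0.00029 + 0.000035 + 0.000075 = 4.0000e-04 /h
MTBF = 1 / λ_sys = 2500 h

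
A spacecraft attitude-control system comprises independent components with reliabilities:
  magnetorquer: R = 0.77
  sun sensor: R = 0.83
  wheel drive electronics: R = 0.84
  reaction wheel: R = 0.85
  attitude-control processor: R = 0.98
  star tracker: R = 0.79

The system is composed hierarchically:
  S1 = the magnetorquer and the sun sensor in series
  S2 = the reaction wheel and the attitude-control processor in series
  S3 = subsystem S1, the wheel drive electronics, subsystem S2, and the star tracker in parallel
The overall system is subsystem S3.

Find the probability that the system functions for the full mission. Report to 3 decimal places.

0.998

Series (magnetorquer and sun sensor): 0.77000 × 0.83000 = 0.63910
Series (reaction wheel and attitude-control processor): 0.85000 × 0.98000 = 0.83300
Parallel ([0.63910], wheel drive electronics, [0.83300], and star tracker): 1 − (1 − 0.63910)(1 − 0.84000)(1 − 0.83300)(1 − 0.79000) = 0.998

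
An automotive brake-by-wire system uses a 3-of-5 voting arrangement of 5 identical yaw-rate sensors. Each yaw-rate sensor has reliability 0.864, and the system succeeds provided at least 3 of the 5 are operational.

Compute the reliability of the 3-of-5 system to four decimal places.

R = Σ_{i=3}^{5} C(5,i) p^i (1−p)^{5−i} with p = 0.864
C(5,3)·0.864^3·0.136^2 = 0.119294
C(5,4)·0.864^4·0.136^1 = 0.378934
C(5,5)·0.864^5·0.136^0 = 0.481469
Sum = 0.9797

0.9797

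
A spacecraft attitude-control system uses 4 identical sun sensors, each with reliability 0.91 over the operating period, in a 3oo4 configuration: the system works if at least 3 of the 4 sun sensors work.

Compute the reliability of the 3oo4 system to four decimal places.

0.9570

R = Σ_{i=3}^{4} C(4,i) p^i (1−p)^{4−i} with p = 0.91
C(4,3)·0.91^3·0.09^1 = 0.271286
C(4,4)·0.91^4·0.09^0 = 0.685750
Sum = 0.9570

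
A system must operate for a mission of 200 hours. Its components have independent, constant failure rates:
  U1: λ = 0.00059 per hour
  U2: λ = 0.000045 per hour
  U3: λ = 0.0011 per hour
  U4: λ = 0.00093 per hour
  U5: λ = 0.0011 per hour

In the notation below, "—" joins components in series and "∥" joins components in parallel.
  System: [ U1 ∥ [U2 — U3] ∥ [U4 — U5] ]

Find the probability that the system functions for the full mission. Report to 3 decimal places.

0.992

R(U1) = exp(−0.00059 × 200) = 0.88870
R(U2) = exp(−0.000045 × 200) = 0.99104
R(U3) = exp(−0.0011 × 200) = 0.80252
R(U4) = exp(−0.00093 × 200) = 0.83027
R(U5) = exp(−0.0011 × 200) = 0.80252
Series (U2 and U3): 0.99104 × 0.80252 = 0.79533
Series (U4 and U5): 0.83027 × 0.80252 = 0.66631
Parallel (U1, [0.79533], and [0.66631]): 1 − (1 − 0.88870)(1 − 0.79533)(1 − 0.66631) = 0.992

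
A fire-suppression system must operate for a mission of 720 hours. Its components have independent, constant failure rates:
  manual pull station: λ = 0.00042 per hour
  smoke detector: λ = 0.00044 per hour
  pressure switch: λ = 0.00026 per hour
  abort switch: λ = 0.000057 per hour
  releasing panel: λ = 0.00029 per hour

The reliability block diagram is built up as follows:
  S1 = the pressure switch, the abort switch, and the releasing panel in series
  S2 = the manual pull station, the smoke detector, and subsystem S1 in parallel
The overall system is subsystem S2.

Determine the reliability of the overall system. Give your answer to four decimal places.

R(manual pull station) = exp(−0.00042 × 720) = 0.739042
R(smoke detector) = exp(−0.00044 × 720) = 0.728476
R(pressure switch) = exp(−0.00026 × 720) = 0.829278
R(abort switch) = exp(−0.000057 × 720) = 0.959791
R(releasing panel) = exp(−0.00029 × 720) = 0.811558
Series (pressure switch, abort switch, and releasing panel): 0.829278 × 0.959791 × 0.811558 = 0.645946
Parallel (manual pull station, smoke detector, and [0.645946]): 1 − (1 − 0.739042)(1 − 0.728476)(1 − 0.645946) = 0.9749

0.9749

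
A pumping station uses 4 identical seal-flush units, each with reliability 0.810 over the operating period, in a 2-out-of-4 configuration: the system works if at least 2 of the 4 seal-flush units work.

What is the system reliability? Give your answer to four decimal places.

0.9765

R = Σ_{i=2}^{4} C(4,i) p^i (1−p)^{4−i} with p = 0.810
C(4,2)·0.810^2·0.190^2 = 0.142111
C(4,3)·0.810^3·0.190^1 = 0.403895
C(4,4)·0.810^4·0.190^0 = 0.430467
Sum = 0.9765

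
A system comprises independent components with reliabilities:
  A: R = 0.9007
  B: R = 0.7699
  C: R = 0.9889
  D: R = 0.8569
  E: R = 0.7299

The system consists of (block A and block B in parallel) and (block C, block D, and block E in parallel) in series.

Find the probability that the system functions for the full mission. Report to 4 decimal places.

Parallel (A and B): 1 − (1 − 0.900700)(1 − 0.769900) = 0.977151
Parallel (C, D, and E): 1 − (1 − 0.988900)(1 − 0.856900)(1 − 0.729900) = 0.999571
Series ([0.977151] and [0.999571]): 0.977151 × 0.999571 = 0.9767

0.9767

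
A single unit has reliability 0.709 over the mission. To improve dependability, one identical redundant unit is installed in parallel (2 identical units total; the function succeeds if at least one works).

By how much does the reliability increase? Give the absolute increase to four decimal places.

0.2063

R_before = 0.709
R_after = 1 − (1 − 0.709)^2 = 0.9153
ΔR = 0.9153 − 0.709 = 0.2063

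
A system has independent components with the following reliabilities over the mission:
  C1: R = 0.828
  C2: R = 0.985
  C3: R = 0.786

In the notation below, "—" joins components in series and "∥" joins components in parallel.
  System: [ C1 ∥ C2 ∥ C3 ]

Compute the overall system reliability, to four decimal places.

Parallel (C1, C2, and C3): 1 − (1 − 0.828000)(1 − 0.985000)(1 − 0.786000) = 0.9994

0.9994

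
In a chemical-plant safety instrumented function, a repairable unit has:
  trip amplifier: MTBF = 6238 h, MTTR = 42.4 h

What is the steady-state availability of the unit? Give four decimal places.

0.9932

A(trip amplifier) = MTBF/(MTBF+MTTR) = 6238/(6238+42.4) = 0.9932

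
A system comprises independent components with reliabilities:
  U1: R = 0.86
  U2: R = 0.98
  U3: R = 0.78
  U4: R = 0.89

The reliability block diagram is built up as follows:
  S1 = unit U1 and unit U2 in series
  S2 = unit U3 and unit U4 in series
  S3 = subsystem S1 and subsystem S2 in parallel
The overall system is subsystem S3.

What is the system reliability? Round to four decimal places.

0.9519

Series (U1 and U2): 0.860000 × 0.980000 = 0.842800
Series (U3 and U4): 0.780000 × 0.890000 = 0.694200
Parallel ([0.842800] and [0.694200]): 1 − (1 − 0.842800)(1 − 0.694200) = 0.9519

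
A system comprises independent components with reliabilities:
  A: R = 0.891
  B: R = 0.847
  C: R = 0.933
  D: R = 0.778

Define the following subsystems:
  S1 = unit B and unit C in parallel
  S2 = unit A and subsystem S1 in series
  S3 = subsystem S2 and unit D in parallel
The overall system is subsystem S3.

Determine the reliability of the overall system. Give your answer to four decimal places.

0.9738

Parallel (B and C): 1 − (1 − 0.847000)(1 − 0.933000) = 0.989749
Series (A and [0.989749]): 0.891000 × 0.989749 = 0.881866
Parallel ([0.881866] and D): 1 − (1 − 0.881866)(1 − 0.778000) = 0.9738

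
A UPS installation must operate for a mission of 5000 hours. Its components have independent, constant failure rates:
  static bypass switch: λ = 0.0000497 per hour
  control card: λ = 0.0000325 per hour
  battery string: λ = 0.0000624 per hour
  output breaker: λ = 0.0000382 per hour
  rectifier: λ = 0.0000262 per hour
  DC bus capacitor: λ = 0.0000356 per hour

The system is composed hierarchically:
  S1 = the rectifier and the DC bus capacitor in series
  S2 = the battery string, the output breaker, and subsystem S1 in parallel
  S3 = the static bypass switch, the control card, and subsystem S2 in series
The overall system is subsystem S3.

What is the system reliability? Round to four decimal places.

0.6548

R(static bypass switch) = exp(−0.0000497 × 5000) = 0.779970
R(control card) = exp(−0.0000325 × 5000) = 0.850016
R(battery string) = exp(−0.0000624 × 5000) = 0.731982
R(output breaker) = exp(−0.0000382 × 5000) = 0.826133
R(rectifier) = exp(−0.0000262 × 5000) = 0.877218
R(DC bus capacitor) = exp(−0.0000356 × 5000) = 0.836942
Series (rectifier and DC bus capacitor): 0.877218 × 0.836942 = 0.734181
Parallel (battery string, output breaker, and [0.734181]): 1 − (1 − 0.731982)(1 − 0.826133)(1 − 0.734181) = 0.987613
Series (static bypass switch, control card, and [0.987613]): 0.779970 × 0.850016 × 0.987613 = 0.6548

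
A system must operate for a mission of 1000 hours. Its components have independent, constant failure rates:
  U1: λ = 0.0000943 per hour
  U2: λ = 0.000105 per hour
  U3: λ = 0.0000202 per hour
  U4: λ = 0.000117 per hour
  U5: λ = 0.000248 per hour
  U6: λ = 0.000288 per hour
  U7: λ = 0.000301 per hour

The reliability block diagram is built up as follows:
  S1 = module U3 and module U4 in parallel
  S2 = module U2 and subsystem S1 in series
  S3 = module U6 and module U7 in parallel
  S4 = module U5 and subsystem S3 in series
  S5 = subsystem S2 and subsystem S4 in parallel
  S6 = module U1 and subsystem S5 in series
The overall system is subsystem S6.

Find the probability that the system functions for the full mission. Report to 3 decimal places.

0.885

R(U1) = exp(−0.0000943 × 1000) = 0.91001
R(U2) = exp(−0.000105 × 1000) = 0.90032
R(U3) = exp(−0.0000202 × 1000) = 0.98000
R(U4) = exp(−0.000117 × 1000) = 0.88959
R(U5) = exp(−0.000248 × 1000) = 0.78036
R(U6) = exp(−0.000288 × 1000) = 0.74976
R(U7) = exp(−0.000301 × 1000) = 0.74008
Parallel (U3 and U4): 1 − (1 − 0.98000)(1 − 0.88959) = 0.99779
Series (U2 and [0.99779]): 0.90032 × 0.99779 = 0.89833
Parallel (U6 and U7): 1 − (1 − 0.74976)(1 − 0.74008) = 0.93496
Series (U5 and [0.93496]): 0.78036 × 0.93496 = 0.72961
Parallel ([0.89833] and [0.72961]): 1 − (1 − 0.89833)(1 − 0.72961) = 0.97251
Series (U1 and [0.97251]): 0.91001 × 0.97251 = 0.885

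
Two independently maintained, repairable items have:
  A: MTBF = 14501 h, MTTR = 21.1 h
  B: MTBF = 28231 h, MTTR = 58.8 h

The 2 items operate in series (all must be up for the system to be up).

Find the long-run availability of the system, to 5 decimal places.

0.99647

A(A) = MTBF/(MTBF+MTTR) = 14501/(14501+21.1) = 0.998547
A(B) = MTBF/(MTBF+MTTR) = 28231/(28231+58.8) = 0.997922
Series availability: 0.998547 × 0.997922 = 0.99647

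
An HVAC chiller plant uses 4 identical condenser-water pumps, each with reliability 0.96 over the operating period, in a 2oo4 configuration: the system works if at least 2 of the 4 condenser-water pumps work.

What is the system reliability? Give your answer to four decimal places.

0.9998

R = Σ_{i=2}^{4} C(4,i) p^i (1−p)^{4−i} with p = 0.96
C(4,2)·0.96^2·0.04^2 = 0.008847
C(4,3)·0.96^3·0.04^1 = 0.141558
C(4,4)·0.96^4·0.04^0 = 0.849347
Sum = 0.9998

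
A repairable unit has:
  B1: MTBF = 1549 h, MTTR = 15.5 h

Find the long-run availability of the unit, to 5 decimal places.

A(B1) = MTBF/(MTBF+MTTR) = 1549/(1549+15.5) = 0.99009

0.99009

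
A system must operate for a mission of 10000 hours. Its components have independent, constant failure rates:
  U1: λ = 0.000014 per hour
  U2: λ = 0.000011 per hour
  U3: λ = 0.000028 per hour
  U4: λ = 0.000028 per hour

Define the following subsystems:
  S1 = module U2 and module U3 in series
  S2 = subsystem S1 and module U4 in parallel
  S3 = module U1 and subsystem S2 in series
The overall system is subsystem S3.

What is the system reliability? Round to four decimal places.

R(U1) = exp(−0.000014 × 10000) = 0.869358
R(U2) = exp(−0.000011 × 10000) = 0.895834
R(U3) = exp(−0.000028 × 10000) = 0.755784
R(U4) = exp(−0.000028 × 10000) = 0.755784
Series (U2 and U3): 0.895834 × 0.755784 = 0.677057
Parallel ([0.677057] and U4): 1 − (1 − 0.677057)(1 − 0.755784) = 0.921132
Series (U1 and [0.921132]): 0.869358 × 0.921132 = 0.8008

0.8008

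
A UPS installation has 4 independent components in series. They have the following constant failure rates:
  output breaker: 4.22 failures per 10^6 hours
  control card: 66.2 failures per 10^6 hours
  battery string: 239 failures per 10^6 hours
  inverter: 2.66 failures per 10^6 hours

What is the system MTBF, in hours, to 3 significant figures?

3200

Series of exponential components: λ_sys = Σ λ_i
λ_sys = 0.00000422 + 0.0000662 + 0.000239 + 0.00000266 = 3.1208e-04 /h
MTBF = 1 / λ_sys = 3200 h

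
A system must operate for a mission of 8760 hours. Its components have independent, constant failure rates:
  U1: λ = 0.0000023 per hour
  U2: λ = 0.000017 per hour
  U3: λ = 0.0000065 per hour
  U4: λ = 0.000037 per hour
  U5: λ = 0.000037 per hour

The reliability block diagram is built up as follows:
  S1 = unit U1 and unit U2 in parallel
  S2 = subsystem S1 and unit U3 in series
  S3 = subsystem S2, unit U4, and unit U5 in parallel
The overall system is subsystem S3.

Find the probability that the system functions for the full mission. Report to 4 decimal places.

R(U1) = exp(−0.0000023 × 8760) = 0.980054
R(U2) = exp(−0.000017 × 8760) = 0.861638
R(U3) = exp(−0.0000065 × 8760) = 0.944651
R(U4) = exp(−0.000037 × 8760) = 0.723163
R(U5) = exp(−0.000037 × 8760) = 0.723163
Parallel (U1 and U2): 1 − (1 − 0.980054)(1 − 0.861638) = 0.997240
Series ([0.997240] and U3): 0.997240 × 0.944651 = 0.942044
Parallel ([0.942044], U4, and U5): 1 − (1 − 0.942044)(1 − 0.723163)(1 − 0.723163) = 0.9956

0.9956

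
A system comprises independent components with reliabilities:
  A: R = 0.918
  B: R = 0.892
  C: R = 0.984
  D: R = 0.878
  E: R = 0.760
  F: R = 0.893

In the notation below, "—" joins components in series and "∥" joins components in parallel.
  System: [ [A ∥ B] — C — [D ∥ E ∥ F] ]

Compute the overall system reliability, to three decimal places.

0.972

Parallel (A and B): 1 − (1 − 0.91800)(1 − 0.89200) = 0.99114
Parallel (D, E, and F): 1 − (1 − 0.87800)(1 − 0.76000)(1 − 0.89300) = 0.99687
Series ([0.99114], C, and [0.99687]): 0.99114 × 0.98400 × 0.99687 = 0.972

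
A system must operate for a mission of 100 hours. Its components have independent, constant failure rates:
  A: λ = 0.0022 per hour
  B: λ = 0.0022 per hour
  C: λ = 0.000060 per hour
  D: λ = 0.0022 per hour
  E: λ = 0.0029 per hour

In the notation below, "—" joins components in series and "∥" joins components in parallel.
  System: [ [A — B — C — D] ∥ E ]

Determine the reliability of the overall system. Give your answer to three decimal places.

R(A) = exp(−0.0022 × 100) = 0.80252
R(B) = exp(−0.0022 × 100) = 0.80252
R(C) = exp(−0.000060 × 100) = 0.99402
R(D) = exp(−0.0022 × 100) = 0.80252
R(E) = exp(−0.0029 × 100) = 0.74826
Series (A, B, C, and D): 0.80252 × 0.80252 × 0.99402 × 0.80252 = 0.51376
Parallel ([0.51376] and E): 1 − (1 − 0.51376)(1 − 0.74826) = 0.878

0.878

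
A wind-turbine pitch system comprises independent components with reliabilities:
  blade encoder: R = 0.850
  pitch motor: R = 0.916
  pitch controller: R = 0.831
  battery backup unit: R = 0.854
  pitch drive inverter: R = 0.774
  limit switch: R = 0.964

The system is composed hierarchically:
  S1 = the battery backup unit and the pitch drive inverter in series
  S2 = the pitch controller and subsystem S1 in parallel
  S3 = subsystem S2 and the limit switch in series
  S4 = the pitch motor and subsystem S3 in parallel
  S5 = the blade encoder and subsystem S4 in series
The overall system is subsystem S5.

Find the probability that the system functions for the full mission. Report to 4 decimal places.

Series (battery backup unit and pitch drive inverter): 0.854000 × 0.774000 = 0.660996
Parallel (pitch controller and [0.660996]): 1 − (1 − 0.831000)(1 − 0.660996) = 0.942708
Series ([0.942708] and limit switch): 0.942708 × 0.964000 = 0.908771
Parallel (pitch motor and [0.908771]): 1 − (1 − 0.916000)(1 − 0.908771) = 0.992337
Series (blade encoder and [0.992337]): 0.850000 × 0.992337 = 0.8435

0.8435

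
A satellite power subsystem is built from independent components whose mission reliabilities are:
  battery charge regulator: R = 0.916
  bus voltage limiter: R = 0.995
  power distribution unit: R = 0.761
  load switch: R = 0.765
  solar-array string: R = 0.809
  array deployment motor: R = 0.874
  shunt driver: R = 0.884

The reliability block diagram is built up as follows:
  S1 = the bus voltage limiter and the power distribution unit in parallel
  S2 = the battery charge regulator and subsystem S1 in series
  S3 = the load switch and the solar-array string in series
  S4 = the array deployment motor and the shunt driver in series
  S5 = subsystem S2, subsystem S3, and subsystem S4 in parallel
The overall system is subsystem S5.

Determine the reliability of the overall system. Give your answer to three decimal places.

0.993

Parallel (bus voltage limiter and power distribution unit): 1 − (1 − 0.99500)(1 − 0.76100) = 0.99881
Series (battery charge regulator and [0.99881]): 0.91600 × 0.99881 = 0.91491
Series (load switch and solar-array string): 0.76500 × 0.80900 = 0.61889
Series (array deployment motor and shunt driver): 0.87400 × 0.88400 = 0.77262
Parallel ([0.91491], [0.61889], and [0.77262]): 1 − (1 − 0.91491)(1 − 0.61889)(1 − 0.77262) = 0.993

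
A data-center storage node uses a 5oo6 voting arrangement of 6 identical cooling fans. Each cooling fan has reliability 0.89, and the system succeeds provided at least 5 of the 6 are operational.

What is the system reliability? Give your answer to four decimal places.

0.8655

R = Σ_{i=5}^{6} C(6,i) p^i (1−p)^{6−i} with p = 0.89
C(6,5)·0.89^5·0.11^1 = 0.368548
C(6,6)·0.89^6·0.11^0 = 0.496981
Sum = 0.8655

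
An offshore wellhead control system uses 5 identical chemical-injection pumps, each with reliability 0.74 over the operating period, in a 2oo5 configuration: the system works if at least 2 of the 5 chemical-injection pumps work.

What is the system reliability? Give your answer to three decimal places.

R = Σ_{i=2}^{5} C(5,i) p^i (1−p)^{5−i} with p = 0.74
C(5,2)·0.74^2·0.26^3 = 0.09625
C(5,3)·0.74^3·0.26^2 = 0.27393
C(5,4)·0.74^4·0.26^1 = 0.38983
C(5,5)·0.74^5·0.26^0 = 0.22190
Sum = 0.982

0.982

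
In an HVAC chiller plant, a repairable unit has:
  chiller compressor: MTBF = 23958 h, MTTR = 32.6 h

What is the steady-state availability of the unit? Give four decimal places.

A(chiller compressor) = MTBF/(MTBF+MTTR) = 23958/(23958+32.6) = 0.9986

0.9986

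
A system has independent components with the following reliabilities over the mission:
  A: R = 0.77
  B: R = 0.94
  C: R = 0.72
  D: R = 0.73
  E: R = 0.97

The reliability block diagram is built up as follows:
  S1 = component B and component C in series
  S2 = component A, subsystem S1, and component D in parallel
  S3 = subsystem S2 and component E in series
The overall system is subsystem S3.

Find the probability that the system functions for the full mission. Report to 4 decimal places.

0.9505

Series (B and C): 0.940000 × 0.720000 = 0.676800
Parallel (A, [0.676800], and D): 1 − (1 − 0.770000)(1 − 0.676800)(1 − 0.730000) = 0.979929
Series ([0.979929] and E): 0.979929 × 0.970000 = 0.9505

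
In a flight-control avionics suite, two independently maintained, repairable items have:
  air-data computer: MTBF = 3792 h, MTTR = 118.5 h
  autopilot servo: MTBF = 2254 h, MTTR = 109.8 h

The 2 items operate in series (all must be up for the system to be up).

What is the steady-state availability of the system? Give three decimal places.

A(air-data computer) = MTBF/(MTBF+MTTR) = 3792/(3792+118.5) = 0.969697
A(autopilot servo) = MTBF/(MTBF+MTTR) = 2254/(2254+109.8) = 0.953549
Series availability: 0.969697 × 0.953549 = 0.925

0.925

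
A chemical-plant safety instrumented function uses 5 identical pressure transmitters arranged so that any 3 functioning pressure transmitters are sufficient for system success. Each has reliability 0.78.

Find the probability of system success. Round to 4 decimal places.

R = Σ_{i=3}^{5} C(5,i) p^i (1−p)^{5−i} with p = 0.78
C(5,3)·0.78^3·0.22^2 = 0.229683
C(5,4)·0.78^4·0.22^1 = 0.407166
C(5,5)·0.78^5·0.22^0 = 0.288717
Sum = 0.9256

0.9256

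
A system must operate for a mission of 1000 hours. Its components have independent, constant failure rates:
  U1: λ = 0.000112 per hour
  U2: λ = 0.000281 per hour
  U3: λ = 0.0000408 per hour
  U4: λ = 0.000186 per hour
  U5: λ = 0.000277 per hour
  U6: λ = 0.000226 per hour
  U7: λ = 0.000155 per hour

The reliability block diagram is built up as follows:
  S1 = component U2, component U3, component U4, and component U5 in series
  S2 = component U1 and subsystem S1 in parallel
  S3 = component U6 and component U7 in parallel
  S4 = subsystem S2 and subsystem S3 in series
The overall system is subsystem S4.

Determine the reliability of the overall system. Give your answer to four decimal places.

0.9150

R(U1) = exp(−0.000112 × 1000) = 0.894044
R(U2) = exp(−0.000281 × 1000) = 0.755028
R(U3) = exp(−0.0000408 × 1000) = 0.960021
R(U4) = exp(−0.000186 × 1000) = 0.830274
R(U5) = exp(−0.000277 × 1000) = 0.758054
R(U6) = exp(−0.000226 × 1000) = 0.797718
R(U7) = exp(−0.000155 × 1000) = 0.856415
Series (U2, U3, U4, and U5): 0.755028 × 0.960021 × 0.830274 × 0.758054 = 0.456211
Parallel (U1 and [0.456211]): 1 − (1 − 0.894044)(1 − 0.456211) = 0.942382
Parallel (U6 and U7): 1 − (1 − 0.797718)(1 − 0.856415) = 0.970955
Series ([0.942382] and [0.970955]): 0.942382 × 0.970955 = 0.9150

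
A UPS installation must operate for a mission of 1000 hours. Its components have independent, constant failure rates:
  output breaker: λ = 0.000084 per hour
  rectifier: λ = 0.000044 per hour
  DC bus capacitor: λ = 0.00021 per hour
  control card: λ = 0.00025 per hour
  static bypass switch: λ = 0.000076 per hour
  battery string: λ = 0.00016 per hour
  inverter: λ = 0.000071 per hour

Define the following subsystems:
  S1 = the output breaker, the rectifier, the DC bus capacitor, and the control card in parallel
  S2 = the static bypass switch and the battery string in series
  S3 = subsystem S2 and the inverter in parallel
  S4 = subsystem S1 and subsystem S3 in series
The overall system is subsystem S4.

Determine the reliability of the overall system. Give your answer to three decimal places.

0.985

R(output breaker) = exp(−0.000084 × 1000) = 0.91943
R(rectifier) = exp(−0.000044 × 1000) = 0.95695
R(DC bus capacitor) = exp(−0.00021 × 1000) = 0.81058
R(control card) = exp(−0.00025 × 1000) = 0.77880
R(static bypass switch) = exp(−0.000076 × 1000) = 0.92682
R(battery string) = exp(−0.00016 × 1000) = 0.85214
R(inverter) = exp(−0.000071 × 1000) = 0.93146
Parallel (output breaker, rectifier, DC bus capacitor, and control card): 1 − (1 − 0.91943)(1 − 0.95695)(1 − 0.81058)(1 − 0.77880) = 0.99985
Series (static bypass switch and battery string): 0.92682 × 0.85214 = 0.78978
Parallel ([0.78978] and inverter): 1 − (1 − 0.78978)(1 − 0.93146) = 0.98559
Series ([0.99985] and [0.98559]): 0.99985 × 0.98559 = 0.985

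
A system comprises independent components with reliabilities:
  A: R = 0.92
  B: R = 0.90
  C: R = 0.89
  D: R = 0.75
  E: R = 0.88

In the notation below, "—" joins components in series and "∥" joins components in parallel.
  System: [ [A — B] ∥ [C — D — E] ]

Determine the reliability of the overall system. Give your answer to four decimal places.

0.9290

Series (A and B): 0.920000 × 0.900000 = 0.828000
Series (C, D, and E): 0.890000 × 0.750000 × 0.880000 = 0.587400
Parallel ([0.828000] and [0.587400]): 1 − (1 − 0.828000)(1 − 0.587400) = 0.9290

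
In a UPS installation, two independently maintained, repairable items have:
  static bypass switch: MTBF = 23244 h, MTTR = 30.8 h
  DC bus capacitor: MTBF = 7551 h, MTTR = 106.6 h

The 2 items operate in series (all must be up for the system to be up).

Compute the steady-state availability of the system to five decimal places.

0.98477

A(static bypass switch) = MTBF/(MTBF+MTTR) = 23244/(23244+30.8) = 0.998677
A(DC bus capacitor) = MTBF/(MTBF+MTTR) = 7551/(7551+106.6) = 0.986079
Series availability: 0.998677 × 0.986079 = 0.98477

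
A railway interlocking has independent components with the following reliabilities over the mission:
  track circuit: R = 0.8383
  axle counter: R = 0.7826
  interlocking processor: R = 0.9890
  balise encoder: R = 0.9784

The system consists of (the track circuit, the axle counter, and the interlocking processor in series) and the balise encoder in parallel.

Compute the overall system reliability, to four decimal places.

0.9924

Series (track circuit, axle counter, and interlocking processor): 0.838300 × 0.782600 × 0.989000 = 0.648837
Parallel ([0.648837] and balise encoder): 1 − (1 − 0.648837)(1 − 0.978400) = 0.9924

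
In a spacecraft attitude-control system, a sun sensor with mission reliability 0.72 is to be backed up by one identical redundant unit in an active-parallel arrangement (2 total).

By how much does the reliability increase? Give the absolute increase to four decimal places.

0.2016

R_before = 0.72
R_after = 1 − (1 − 0.72)^2 = 0.9216
ΔR = 0.9216 − 0.72 = 0.2016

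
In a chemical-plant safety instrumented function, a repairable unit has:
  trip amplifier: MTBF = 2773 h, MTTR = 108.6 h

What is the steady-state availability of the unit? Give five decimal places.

0.96231

A(trip amplifier) = MTBF/(MTBF+MTTR) = 2773/(2773+108.6) = 0.96231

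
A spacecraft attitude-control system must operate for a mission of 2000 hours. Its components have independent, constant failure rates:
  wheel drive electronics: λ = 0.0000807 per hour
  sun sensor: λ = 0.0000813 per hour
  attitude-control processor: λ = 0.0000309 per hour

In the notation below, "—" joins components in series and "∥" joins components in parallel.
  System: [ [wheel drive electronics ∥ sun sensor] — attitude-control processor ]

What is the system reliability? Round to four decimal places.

0.9190

R(wheel drive electronics) = exp(−0.0000807 × 2000) = 0.850952
R(sun sensor) = exp(−0.0000813 × 2000) = 0.849931
R(attitude-control processor) = exp(−0.0000309 × 2000) = 0.940071
Parallel (wheel drive electronics and sun sensor): 1 − (1 − 0.850952)(1 − 0.849931) = 0.977633
Series ([0.977633] and attitude-control processor): 0.977633 × 0.940071 = 0.9190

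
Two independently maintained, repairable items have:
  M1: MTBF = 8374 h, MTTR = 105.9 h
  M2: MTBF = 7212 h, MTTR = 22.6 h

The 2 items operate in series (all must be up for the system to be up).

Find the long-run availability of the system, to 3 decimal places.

A(M1) = MTBF/(MTBF+MTTR) = 8374/(8374+105.9) = 0.987512
A(M2) = MTBF/(MTBF+MTTR) = 7212/(7212+22.6) = 0.996876
Series availability: 0.987512 × 0.996876 = 0.984

0.984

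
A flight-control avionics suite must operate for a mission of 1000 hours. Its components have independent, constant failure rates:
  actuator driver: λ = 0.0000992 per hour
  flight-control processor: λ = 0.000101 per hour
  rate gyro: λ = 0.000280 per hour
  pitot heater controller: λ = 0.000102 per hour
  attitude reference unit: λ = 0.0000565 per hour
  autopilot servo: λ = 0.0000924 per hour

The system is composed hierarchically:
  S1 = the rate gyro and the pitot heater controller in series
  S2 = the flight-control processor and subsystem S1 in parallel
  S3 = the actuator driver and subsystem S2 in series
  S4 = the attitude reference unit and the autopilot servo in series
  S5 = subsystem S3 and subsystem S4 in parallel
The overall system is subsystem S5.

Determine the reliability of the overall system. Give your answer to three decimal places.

R(actuator driver) = exp(−0.0000992 × 1000) = 0.90556
R(flight-control processor) = exp(−0.000101 × 1000) = 0.90393
R(rate gyro) = exp(−0.000280 × 1000) = 0.75578
R(pitot heater controller) = exp(−0.000102 × 1000) = 0.90303
R(attitude reference unit) = exp(−0.0000565 × 1000) = 0.94507
R(autopilot servo) = exp(−0.0000924 × 1000) = 0.91174
Series (rate gyro and pitot heater controller): 0.75578 × 0.90303 = 0.68249
Parallel (flight-control processor and [0.68249]): 1 − (1 − 0.90393)(1 − 0.68249) = 0.96950
Series (actuator driver and [0.96950]): 0.90556 × 0.96950 = 0.87794
Series (attitude reference unit and autopilot servo): 0.94507 × 0.91174 = 0.86166
Parallel ([0.87794] and [0.86166]): 1 − (1 − 0.87794)(1 − 0.86166) = 0.983

0.983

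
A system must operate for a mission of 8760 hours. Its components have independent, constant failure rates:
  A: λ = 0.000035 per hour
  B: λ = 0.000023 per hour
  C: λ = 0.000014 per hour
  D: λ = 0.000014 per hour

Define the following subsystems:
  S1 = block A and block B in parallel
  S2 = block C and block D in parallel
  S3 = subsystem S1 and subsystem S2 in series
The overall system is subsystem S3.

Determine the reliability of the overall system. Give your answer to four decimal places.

0.9391

R(A) = exp(−0.000035 × 8760) = 0.735945
R(B) = exp(−0.000023 × 8760) = 0.817520
R(C) = exp(−0.000014 × 8760) = 0.884582
R(D) = exp(−0.000014 × 8760) = 0.884582
Parallel (A and B): 1 − (1 − 0.735945)(1 − 0.817520) = 0.951815
Parallel (C and D): 1 − (1 − 0.884582)(1 − 0.884582) = 0.986679
Series ([0.951815] and [0.986679]): 0.951815 × 0.986679 = 0.9391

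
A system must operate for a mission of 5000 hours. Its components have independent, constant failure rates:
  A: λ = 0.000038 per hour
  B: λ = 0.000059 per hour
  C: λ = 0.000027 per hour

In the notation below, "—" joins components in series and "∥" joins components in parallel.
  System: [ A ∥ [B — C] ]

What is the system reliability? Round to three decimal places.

0.940

R(A) = exp(−0.000038 × 5000) = 0.82696
R(B) = exp(−0.000059 × 5000) = 0.74453
R(C) = exp(−0.000027 × 5000) = 0.87372
Series (B and C): 0.74453 × 0.87372 = 0.65051
Parallel (A and [0.65051]): 1 − (1 − 0.82696)(1 − 0.65051) = 0.940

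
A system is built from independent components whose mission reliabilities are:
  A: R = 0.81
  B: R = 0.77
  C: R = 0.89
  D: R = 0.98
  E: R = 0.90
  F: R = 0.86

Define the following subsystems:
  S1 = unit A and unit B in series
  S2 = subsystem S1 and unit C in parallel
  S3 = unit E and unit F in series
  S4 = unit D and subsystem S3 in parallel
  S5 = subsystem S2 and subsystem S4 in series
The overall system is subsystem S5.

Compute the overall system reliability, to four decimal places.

0.9543

Series (A and B): 0.810000 × 0.770000 = 0.623700
Parallel ([0.623700] and C): 1 − (1 − 0.623700)(1 − 0.890000) = 0.958607
Series (E and F): 0.900000 × 0.860000 = 0.774000
Parallel (D and [0.774000]): 1 − (1 − 0.980000)(1 − 0.774000) = 0.995480
Series ([0.958607] and [0.995480]): 0.958607 × 0.995480 = 0.9543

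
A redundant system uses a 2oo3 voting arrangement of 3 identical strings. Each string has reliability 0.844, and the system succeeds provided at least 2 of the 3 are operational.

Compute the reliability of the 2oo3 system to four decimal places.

R = Σ_{i=2}^{3} C(3,i) p^i (1−p)^{3−i} with p = 0.844
C(3,2)·0.844^2·0.156^1 = 0.333373
C(3,3)·0.844^3·0.156^0 = 0.601212
Sum = 0.9346

0.9346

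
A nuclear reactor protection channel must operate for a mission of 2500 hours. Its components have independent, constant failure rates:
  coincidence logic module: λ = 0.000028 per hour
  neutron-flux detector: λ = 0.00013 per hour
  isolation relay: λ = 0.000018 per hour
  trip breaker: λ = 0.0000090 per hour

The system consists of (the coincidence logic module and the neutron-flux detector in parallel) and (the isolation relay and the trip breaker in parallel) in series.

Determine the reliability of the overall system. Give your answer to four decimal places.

0.9803

R(coincidence logic module) = exp(−0.000028 × 2500) = 0.932394
R(neutron-flux detector) = exp(−0.00013 × 2500) = 0.722527
R(isolation relay) = exp(−0.000018 × 2500) = 0.955997
R(trip breaker) = exp(−0.0000090 × 2500) = 0.977751
Parallel (coincidence logic module and neutron-flux detector): 1 − (1 − 0.932394)(1 − 0.722527) = 0.981241
Parallel (isolation relay and trip breaker): 1 − (1 − 0.955997)(1 − 0.977751) = 0.999021
Series ([0.981241] and [0.999021]): 0.981241 × 0.999021 = 0.9803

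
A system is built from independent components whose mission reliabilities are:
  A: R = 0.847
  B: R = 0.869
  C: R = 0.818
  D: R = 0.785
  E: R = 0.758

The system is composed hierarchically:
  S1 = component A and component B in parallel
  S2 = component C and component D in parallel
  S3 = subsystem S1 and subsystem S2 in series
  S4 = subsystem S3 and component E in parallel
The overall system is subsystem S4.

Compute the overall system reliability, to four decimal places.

Parallel (A and B): 1 − (1 − 0.847000)(1 − 0.869000) = 0.979957
Parallel (C and D): 1 − (1 − 0.818000)(1 − 0.785000) = 0.960870
Series ([0.979957] and [0.960870]): 0.979957 × 0.960870 = 0.941611
Parallel ([0.941611] and E): 1 − (1 − 0.941611)(1 − 0.758000) = 0.9859

0.9859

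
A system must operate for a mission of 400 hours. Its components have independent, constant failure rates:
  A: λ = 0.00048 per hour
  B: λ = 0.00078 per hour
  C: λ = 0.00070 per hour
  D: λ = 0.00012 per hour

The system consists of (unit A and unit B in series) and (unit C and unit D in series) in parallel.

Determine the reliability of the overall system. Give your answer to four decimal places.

R(A) = exp(−0.00048 × 400) = 0.825307
R(B) = exp(−0.00078 × 400) = 0.731982
R(C) = exp(−0.00070 × 400) = 0.755784
R(D) = exp(−0.00012 × 400) = 0.953134
Series (A and B): 0.825307 × 0.731982 = 0.604110
Series (C and D): 0.755784 × 0.953134 = 0.720363
Parallel ([0.604110] and [0.720363]): 1 − (1 − 0.604110)(1 − 0.720363) = 0.8893

0.8893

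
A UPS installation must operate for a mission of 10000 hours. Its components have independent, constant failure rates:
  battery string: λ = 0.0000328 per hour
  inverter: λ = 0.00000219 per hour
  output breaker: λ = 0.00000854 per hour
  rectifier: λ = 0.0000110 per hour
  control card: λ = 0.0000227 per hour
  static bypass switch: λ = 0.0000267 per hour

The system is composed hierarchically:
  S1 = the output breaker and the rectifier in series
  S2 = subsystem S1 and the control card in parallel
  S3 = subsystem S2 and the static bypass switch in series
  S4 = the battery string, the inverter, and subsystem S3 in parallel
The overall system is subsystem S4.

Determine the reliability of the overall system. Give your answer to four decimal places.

0.9984

R(battery string) = exp(−0.0000328 × 10000) = 0.720363
R(inverter) = exp(−0.00000219 × 10000) = 0.978338
R(output breaker) = exp(−0.00000854 × 10000) = 0.918145
R(rectifier) = exp(−0.0000110 × 10000) = 0.895834
R(control card) = exp(−0.0000227 × 10000) = 0.796921
R(static bypass switch) = exp(−0.0000267 × 10000) = 0.765673
Series (output breaker and rectifier): 0.918145 × 0.895834 = 0.822506
Parallel ([0.822506] and control card): 1 − (1 − 0.822506)(1 − 0.796921) = 0.963955
Series ([0.963955] and static bypass switch): 0.963955 × 0.765673 = 0.738074
Parallel (battery string, inverter, and [0.738074]): 1 − (1 − 0.720363)(1 − 0.978338)(1 − 0.738074) = 0.9984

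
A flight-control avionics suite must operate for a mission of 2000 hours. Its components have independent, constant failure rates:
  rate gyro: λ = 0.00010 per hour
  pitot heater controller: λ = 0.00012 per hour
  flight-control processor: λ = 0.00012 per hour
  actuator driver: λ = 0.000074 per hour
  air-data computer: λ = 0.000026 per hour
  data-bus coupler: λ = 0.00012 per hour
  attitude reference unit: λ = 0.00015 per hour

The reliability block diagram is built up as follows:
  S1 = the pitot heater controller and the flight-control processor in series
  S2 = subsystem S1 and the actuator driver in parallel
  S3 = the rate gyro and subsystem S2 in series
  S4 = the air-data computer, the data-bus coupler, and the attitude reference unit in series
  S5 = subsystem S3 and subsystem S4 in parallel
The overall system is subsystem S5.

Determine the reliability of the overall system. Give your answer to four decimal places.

0.8998

R(rate gyro) = exp(−0.00010 × 2000) = 0.818731
R(pitot heater controller) = exp(−0.00012 × 2000) = 0.786628
R(flight-control processor) = exp(−0.00012 × 2000) = 0.786628
R(actuator driver) = exp(−0.000074 × 2000) = 0.862431
R(air-data computer) = exp(−0.000026 × 2000) = 0.949329
R(data-bus coupler) = exp(−0.00012 × 2000) = 0.786628
R(attitude reference unit) = exp(−0.00015 × 2000) = 0.740818
Series (pitot heater controller and flight-control processor): 0.786628 × 0.786628 = 0.618784
Parallel ([0.618784] and actuator driver): 1 − (1 − 0.618784)(1 − 0.862431) = 0.947556
Series (rate gyro and [0.947556]): 0.818731 × 0.947556 = 0.775793
Series (air-data computer, data-bus coupler, and attitude reference unit): 0.949329 × 0.786628 × 0.740818 = 0.553220
Parallel ([0.775793] and [0.553220]): 1 − (1 − 0.775793)(1 − 0.553220) = 0.8998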